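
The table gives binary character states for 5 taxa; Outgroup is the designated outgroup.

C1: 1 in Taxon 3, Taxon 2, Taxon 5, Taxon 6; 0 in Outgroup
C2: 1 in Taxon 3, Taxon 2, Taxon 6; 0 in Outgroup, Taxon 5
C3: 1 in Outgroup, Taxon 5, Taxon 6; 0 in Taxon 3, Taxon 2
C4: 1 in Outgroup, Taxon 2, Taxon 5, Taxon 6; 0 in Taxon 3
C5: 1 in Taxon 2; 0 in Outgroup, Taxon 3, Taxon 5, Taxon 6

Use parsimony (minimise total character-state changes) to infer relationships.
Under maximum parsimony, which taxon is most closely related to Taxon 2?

Character polarity is set by the outgroup: the derived state is whichever differs from the outgroup's state, so for C3, C4 the derived state is '0', and for the remaining characters it is '1'.
All ingroup taxa share the derived state '1' for C1; it defines the ingroup but does not resolve relationships within it.
C2 (derived state '1') is shared by Taxon 2, Taxon 3, and Taxon 6 — a synapomorphy uniting that clade.
Only Taxon 2 and Taxon 3 show the derived state '0' for C3, supporting them as a clade.
C4: derived state '0' in Taxon 3 only — an autapomorphy, so it tells us nothing about relationships among taxa.
C5 (derived state '1') is unique to Taxon 2 (autapomorphy; uninformative for grouping).
Most parsimonious ingroup topology: (((Taxon 3,Taxon 2),Taxon 6),Taxon 5).
Taxon 2 and Taxon 3 form a cherry on this tree, so they are sister taxa.

Taxon 3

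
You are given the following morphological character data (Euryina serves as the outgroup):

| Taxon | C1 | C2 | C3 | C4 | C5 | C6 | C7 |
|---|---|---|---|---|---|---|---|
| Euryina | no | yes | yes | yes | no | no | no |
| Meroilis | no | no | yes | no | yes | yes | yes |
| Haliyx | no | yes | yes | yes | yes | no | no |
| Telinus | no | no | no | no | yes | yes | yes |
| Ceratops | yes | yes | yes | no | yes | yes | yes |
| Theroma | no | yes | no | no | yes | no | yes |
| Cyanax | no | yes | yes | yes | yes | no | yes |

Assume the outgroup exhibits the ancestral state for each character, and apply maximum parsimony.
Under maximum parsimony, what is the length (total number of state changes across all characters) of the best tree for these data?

Character polarity is set by the outgroup: the derived state is whichever differs from the outgroup's state, so for C2, C3, C4 the derived state is 'no', and for the remaining characters it is 'yes'.
C1: derived state 'yes' in Ceratops only — an autapomorphy, so it tells us nothing about relationships among taxa.
C2: derived state 'no' in Meroilis and Telinus only — synapomorphy for {Meroilis, Telinus}.
C3 groups Telinus and Theroma, which is incompatible with the clades supported by the remaining characters; treating it as convergent (homoplasy) costs fewer steps than any alternative tree.
Only Ceratops, Meroilis, Telinus, and Theroma show the derived state 'no' for C4, supporting them as a clade.
All ingroup taxa share the derived state 'yes' for C5; it defines the ingroup but does not resolve relationships within it.
C6 (derived state 'yes') is shared by Ceratops, Meroilis, and Telinus — a synapomorphy uniting that clade.
C7 (derived state 'yes') is shared by Ceratops, Cyanax, Meroilis, Telinus, and Theroma — a synapomorphy uniting that clade.
Most parsimonious ingroup topology: (((((Meroilis,Telinus),Ceratops),Theroma),Cyanax),Haliyx).
Changes per character on this tree: C1: 1; C2: 1; C3: 2; C4: 1; C5: 1; C6: 1; C7: 1.
Total = 8.

8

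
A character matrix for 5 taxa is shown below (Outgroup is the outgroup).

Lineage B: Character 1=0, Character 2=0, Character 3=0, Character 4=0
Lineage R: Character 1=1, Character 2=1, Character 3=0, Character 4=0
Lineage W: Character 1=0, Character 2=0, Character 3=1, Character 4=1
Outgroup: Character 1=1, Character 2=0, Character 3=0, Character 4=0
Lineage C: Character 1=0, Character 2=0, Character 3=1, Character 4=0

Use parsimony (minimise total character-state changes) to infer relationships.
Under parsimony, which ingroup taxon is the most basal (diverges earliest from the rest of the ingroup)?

Lineage R

Character polarity is set by the outgroup: the derived state is whichever differs from the outgroup's state, so for Character 1 the derived state is '0', and for the remaining characters it is '1'.
Character 1: derived state '0' in Lineage B, Lineage C, and Lineage W only — synapomorphy for {Lineage B, Lineage C, Lineage W}.
Character 2 (derived state '1') is unique to Lineage R (autapomorphy; uninformative for grouping).
Character 3: derived state '1' in Lineage C and Lineage W only — synapomorphy for {Lineage C, Lineage W}.
Character 4: derived state '1' in Lineage W only — an autapomorphy, so it tells us nothing about relationships among taxa.
Most parsimonious ingroup topology: ((Lineage B,(Lineage W,Lineage C)),Lineage R).
Lineage R is sister to the clade containing all other ingroup taxa, so it is the earliest-diverging (most basal) ingroup lineage.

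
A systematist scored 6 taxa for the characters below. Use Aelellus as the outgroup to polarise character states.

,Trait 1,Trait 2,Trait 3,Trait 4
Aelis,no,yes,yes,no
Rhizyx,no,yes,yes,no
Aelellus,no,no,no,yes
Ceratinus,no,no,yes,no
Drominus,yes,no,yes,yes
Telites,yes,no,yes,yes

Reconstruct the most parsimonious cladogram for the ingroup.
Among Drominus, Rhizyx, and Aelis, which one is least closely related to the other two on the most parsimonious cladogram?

Character polarity is set by the outgroup: the derived state is whichever differs from the outgroup's state, so for Trait 4 the derived state is 'no', and for the remaining characters it is 'yes'.
Trait 1: derived state 'yes' in Drominus and Telites only — synapomorphy for {Drominus, Telites}.
Only Aelis and Rhizyx show the derived state 'yes' for Trait 2, supporting them as a clade.
All ingroup taxa share the derived state 'yes' for Trait 3; it defines the ingroup but does not resolve relationships within it.
Trait 4 (derived state 'no') is shared by Aelis, Ceratinus, and Rhizyx — a synapomorphy uniting that clade.
Most parsimonious ingroup topology: (((Aelis,Rhizyx),Ceratinus),(Drominus,Telites)).
Rhizyx and Aelis share a more recent common ancestor with each other than either does with Drominus, so Drominus is the least closely related of the three.

Drominus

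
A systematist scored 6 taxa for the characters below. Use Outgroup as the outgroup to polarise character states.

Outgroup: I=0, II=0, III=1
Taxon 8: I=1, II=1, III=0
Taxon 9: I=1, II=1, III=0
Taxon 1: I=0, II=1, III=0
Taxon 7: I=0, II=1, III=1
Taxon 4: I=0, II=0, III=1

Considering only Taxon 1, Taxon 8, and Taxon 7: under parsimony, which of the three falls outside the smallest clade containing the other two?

Character polarity is set by the outgroup: the derived state is whichever differs from the outgroup's state, so for III the derived state is '0', and for the remaining characters it is '1'.
Only Taxon 8 and Taxon 9 show the derived state '1' for I, supporting them as a clade.
II (derived state '1') is shared by Taxon 1, Taxon 7, Taxon 8, and Taxon 9 — a synapomorphy uniting that clade.
III (derived state '0') is shared by Taxon 1, Taxon 8, and Taxon 9 — a synapomorphy uniting that clade.
Most parsimonious ingroup topology: ((((Taxon 8,Taxon 9),Taxon 1),Taxon 7),Taxon 4).
Taxon 8 and Taxon 1 share a more recent common ancestor with each other than either does with Taxon 7, so Taxon 7 is the least closely related of the three.

Taxon 7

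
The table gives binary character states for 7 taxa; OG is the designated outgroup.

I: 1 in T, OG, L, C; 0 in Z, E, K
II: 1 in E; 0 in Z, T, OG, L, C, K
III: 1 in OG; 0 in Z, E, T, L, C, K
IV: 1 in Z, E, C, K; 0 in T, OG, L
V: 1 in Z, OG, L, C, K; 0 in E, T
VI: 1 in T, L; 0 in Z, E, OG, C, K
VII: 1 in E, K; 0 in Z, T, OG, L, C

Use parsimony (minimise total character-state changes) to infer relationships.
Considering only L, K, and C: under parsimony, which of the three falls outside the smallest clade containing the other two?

Character polarity is set by the outgroup: the derived state is whichever differs from the outgroup's state, so for I, III, V the derived state is '0', and for the remaining characters it is '1'.
Only E, K, and Z show the derived state '0' for I, supporting them as a clade.
II (derived state '1') is unique to E (autapomorphy; uninformative for grouping).
III (derived state '0') is shared by all ingroup taxa — unites the whole ingroup.
IV (derived state '1') is shared by C, E, K, and Z — a synapomorphy uniting that clade.
V (state '0') occurs in E and T but conflicts with the nesting implied by the other characters — most parsimoniously interpreted as homoplasy.
VI: derived state '1' in L and T only — synapomorphy for {L, T}.
Only E and K show the derived state '1' for VII, supporting them as a clade.
Most parsimonious ingroup topology: ((L,T),(((K,E),Z),C)).
K and C share a more recent common ancestor with each other than either does with L, so L is the least closely related of the three.

L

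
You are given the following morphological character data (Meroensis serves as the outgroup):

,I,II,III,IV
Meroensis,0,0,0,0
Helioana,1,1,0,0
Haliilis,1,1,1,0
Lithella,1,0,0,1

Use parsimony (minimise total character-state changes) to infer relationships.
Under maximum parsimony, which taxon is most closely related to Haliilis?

Helioana

The outgroup has state '0' for every character, so '1' is the derived state throughout.
All ingroup taxa share the derived state '1' for I; it defines the ingroup but does not resolve relationships within it.
II (derived state '1') is shared by Haliilis and Helioana — a synapomorphy uniting that clade.
III (derived state '1') is unique to Haliilis (autapomorphy; uninformative for grouping).
IV: derived state '1' in Lithella only — an autapomorphy, so it tells us nothing about relationships among taxa.
Most parsimonious ingroup topology: ((Helioana,Haliilis),Lithella).
Haliilis and Helioana form a cherry on this tree, so they are sister taxa.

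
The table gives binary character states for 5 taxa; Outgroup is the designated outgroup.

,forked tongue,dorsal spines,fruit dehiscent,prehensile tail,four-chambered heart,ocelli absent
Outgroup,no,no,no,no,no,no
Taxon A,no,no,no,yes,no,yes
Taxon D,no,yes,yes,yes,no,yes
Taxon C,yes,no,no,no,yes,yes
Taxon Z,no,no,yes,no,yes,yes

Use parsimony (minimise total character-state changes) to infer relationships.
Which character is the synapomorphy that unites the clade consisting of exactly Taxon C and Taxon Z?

four-chambered heart

The outgroup has state 'no' for every character, so 'yes' is the derived state throughout.
forked tongue (derived state 'yes') is unique to Taxon C (autapomorphy; uninformative for grouping).
dorsal spines: derived state 'yes' in Taxon D only — an autapomorphy, so it tells us nothing about relationships among taxa.
fruit dehiscent (state 'yes') occurs in Taxon D and Taxon Z but conflicts with the nesting implied by the other characters — most parsimoniously interpreted as homoplasy.
Only Taxon A and Taxon D show the derived state 'yes' for prehensile tail, supporting them as a clade.
Only Taxon C and Taxon Z show the derived state 'yes' for four-chambered heart, supporting them as a clade.
All ingroup taxa share the derived state 'yes' for ocelli absent; it defines the ingroup but does not resolve relationships within it.
Most parsimonious ingroup topology: ((Taxon A,Taxon D),(Taxon C,Taxon Z)).
The clade {Taxon C, Taxon Z} is supported by four-chambered heart: its derived state 'yes' occurs in exactly those taxa and in no other taxon (including the outgroup).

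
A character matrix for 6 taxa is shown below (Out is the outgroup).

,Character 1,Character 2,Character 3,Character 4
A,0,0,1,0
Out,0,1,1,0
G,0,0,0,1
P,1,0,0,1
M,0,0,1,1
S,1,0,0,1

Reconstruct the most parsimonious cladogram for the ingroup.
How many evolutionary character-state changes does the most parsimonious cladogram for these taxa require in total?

Character polarity is set by the outgroup: the derived state is whichever differs from the outgroup's state, so for Character 2, Character 3 the derived state is '0', and for the remaining characters it is '1'.
Only P and S show the derived state '1' for Character 1, supporting them as a clade.
All ingroup taxa share the derived state '0' for Character 2; it defines the ingroup but does not resolve relationships within it.
Character 3: derived state '0' in G, P, and S only — synapomorphy for {G, P, S}.
Only G, M, P, and S show the derived state '1' for Character 4, supporting them as a clade.
Most parsimonious ingroup topology: (A,(((P,S),G),M)).
Changes per character on this tree: Character 1: 1; Character 2: 1; Character 3: 1; Character 4: 1.
Total = 4.

4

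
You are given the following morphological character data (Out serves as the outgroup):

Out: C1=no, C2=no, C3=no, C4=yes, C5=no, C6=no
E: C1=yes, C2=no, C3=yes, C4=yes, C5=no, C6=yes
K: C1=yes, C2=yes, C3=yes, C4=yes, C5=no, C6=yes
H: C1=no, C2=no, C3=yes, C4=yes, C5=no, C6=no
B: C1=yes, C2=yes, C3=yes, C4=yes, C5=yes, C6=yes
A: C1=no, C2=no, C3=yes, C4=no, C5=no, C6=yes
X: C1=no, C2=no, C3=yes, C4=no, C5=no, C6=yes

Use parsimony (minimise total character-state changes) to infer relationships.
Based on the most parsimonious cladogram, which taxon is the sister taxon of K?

Character polarity is set by the outgroup: the derived state is whichever differs from the outgroup's state, so for C4 the derived state is 'no', and for the remaining characters it is 'yes'.
C1: derived state 'yes' in B, E, and K only — synapomorphy for {B, E, K}.
C2 (derived state 'yes') is shared by B and K — a synapomorphy uniting that clade.
C3 (derived state 'yes') is shared by all ingroup taxa — unites the whole ingroup.
C4 (derived state 'no') is shared by A and X — a synapomorphy uniting that clade.
C5: derived state 'yes' in B only — an autapomorphy, so it tells us nothing about relationships among taxa.
C6: derived state 'yes' in A, B, E, K, and X only — synapomorphy for {A, B, E, K, X}.
Most parsimonious ingroup topology: (((E,(K,B)),(A,X)),H).
K and B form a cherry on this tree, so they are sister taxa.

B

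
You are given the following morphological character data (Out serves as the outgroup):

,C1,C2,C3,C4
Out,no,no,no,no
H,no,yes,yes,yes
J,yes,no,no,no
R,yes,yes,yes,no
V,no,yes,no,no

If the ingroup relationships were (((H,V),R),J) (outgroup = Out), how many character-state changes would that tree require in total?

Map each character onto (((H,V),R),J) (rooted by Out) and count the minimum state changes it requires (Fitch parsimony):
C1: 2; C2: 1; C3: 2; C4: 1.
Total tree length = 6.

6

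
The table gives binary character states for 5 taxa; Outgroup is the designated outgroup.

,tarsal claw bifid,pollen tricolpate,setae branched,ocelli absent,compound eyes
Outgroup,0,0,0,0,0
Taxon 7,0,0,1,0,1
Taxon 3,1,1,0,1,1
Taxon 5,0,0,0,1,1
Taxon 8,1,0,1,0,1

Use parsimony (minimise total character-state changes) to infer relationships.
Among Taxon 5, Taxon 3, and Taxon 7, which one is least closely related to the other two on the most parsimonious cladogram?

Taxon 7

The outgroup has state '0' for every character, so '1' is the derived state throughout.
tarsal claw bifid groups Taxon 3 and Taxon 8, which is incompatible with the clades supported by the remaining characters; treating it as convergent (homoplasy) costs fewer steps than any alternative tree.
pollen tricolpate (derived state '1') is unique to Taxon 3 (autapomorphy; uninformative for grouping).
setae branched (derived state '1') is shared by Taxon 7 and Taxon 8 — a synapomorphy uniting that clade.
Only Taxon 3 and Taxon 5 show the derived state '1' for ocelli absent, supporting them as a clade.
compound eyes (derived state '1') is shared by all ingroup taxa — unites the whole ingroup.
Most parsimonious ingroup topology: ((Taxon 7,Taxon 8),(Taxon 3,Taxon 5)).
Taxon 5 and Taxon 3 share a more recent common ancestor with each other than either does with Taxon 7, so Taxon 7 is the least closely related of the three.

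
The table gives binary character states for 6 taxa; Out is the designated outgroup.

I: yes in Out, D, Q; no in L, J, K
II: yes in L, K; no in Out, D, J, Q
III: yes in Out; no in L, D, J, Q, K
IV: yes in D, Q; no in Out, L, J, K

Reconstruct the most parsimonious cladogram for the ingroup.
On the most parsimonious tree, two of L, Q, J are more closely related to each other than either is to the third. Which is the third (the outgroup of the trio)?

Q

Character polarity is set by the outgroup: the derived state is whichever differs from the outgroup's state, so for I, III the derived state is 'no', and for the remaining characters it is 'yes'.
I (derived state 'no') is shared by J, K, and L — a synapomorphy uniting that clade.
II: derived state 'yes' in K and L only — synapomorphy for {K, L}.
All ingroup taxa share the derived state 'no' for III; it defines the ingroup but does not resolve relationships within it.
Only D and Q show the derived state 'yes' for IV, supporting them as a clade.
Most parsimonious ingroup topology: (((L,K),J),(D,Q)).
J and L share a more recent common ancestor with each other than either does with Q, so Q is the least closely related of the three.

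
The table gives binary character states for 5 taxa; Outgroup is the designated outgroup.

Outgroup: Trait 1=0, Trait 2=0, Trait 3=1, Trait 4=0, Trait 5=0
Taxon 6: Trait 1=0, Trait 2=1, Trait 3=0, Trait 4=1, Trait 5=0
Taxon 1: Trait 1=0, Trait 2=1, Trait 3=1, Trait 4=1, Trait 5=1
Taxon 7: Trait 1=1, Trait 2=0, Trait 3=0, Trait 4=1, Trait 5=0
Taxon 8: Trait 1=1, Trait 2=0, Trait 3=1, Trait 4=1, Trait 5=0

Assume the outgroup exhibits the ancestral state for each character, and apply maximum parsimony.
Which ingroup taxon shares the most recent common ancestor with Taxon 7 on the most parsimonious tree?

Taxon 8

Character polarity is set by the outgroup: the derived state is whichever differs from the outgroup's state, so for Trait 3 the derived state is '0', and for the remaining characters it is '1'.
Trait 1 (derived state '1') is shared by Taxon 7 and Taxon 8 — a synapomorphy uniting that clade.
Only Taxon 1 and Taxon 6 show the derived state '1' for Trait 2, supporting them as a clade.
Trait 3 (state '0') occurs in Taxon 6 and Taxon 7 but conflicts with the nesting implied by the other characters — most parsimoniously interpreted as homoplasy.
Trait 4 (derived state '1') is shared by all ingroup taxa — unites the whole ingroup.
Trait 5 (derived state '1') is unique to Taxon 1 (autapomorphy; uninformative for grouping).
Most parsimonious ingroup topology: ((Taxon 6,Taxon 1),(Taxon 7,Taxon 8)).
Taxon 7 and Taxon 8 form a cherry on this tree, so they are sister taxa.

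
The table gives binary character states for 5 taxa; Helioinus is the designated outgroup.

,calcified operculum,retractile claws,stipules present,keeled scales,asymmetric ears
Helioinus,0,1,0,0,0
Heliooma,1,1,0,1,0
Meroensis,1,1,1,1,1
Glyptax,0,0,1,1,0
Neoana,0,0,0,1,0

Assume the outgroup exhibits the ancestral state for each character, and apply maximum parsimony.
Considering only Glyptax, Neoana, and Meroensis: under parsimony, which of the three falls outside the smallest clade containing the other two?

Character polarity is set by the outgroup: the derived state is whichever differs from the outgroup's state, so for retractile claws the derived state is '0', and for the remaining characters it is '1'.
calcified operculum: derived state '1' in Heliooma and Meroensis only — synapomorphy for {Heliooma, Meroensis}.
Only Glyptax and Neoana show the derived state '0' for retractile claws, supporting them as a clade.
stipules present groups Glyptax and Meroensis, which is incompatible with the clades supported by the remaining characters; treating it as convergent (homoplasy) costs fewer steps than any alternative tree.
keeled scales (derived state '1') is shared by all ingroup taxa — unites the whole ingroup.
asymmetric ears (derived state '1') is unique to Meroensis (autapomorphy; uninformative for grouping).
Most parsimonious ingroup topology: ((Heliooma,Meroensis),(Glyptax,Neoana)).
Neoana and Glyptax share a more recent common ancestor with each other than either does with Meroensis, so Meroensis is the least closely related of the three.

Meroensis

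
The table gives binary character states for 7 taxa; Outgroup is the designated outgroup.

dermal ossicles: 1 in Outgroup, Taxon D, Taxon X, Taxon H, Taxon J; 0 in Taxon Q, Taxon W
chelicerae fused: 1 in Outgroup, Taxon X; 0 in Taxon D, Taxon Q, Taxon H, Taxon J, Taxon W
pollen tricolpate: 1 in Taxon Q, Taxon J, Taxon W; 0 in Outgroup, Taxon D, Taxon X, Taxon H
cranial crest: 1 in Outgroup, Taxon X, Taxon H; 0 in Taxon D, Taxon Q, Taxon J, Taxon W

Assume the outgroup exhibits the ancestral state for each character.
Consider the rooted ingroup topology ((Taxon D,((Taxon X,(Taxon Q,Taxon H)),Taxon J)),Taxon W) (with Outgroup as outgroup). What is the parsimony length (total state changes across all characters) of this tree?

Map each character onto ((Taxon D,((Taxon X,(Taxon Q,Taxon H)),Taxon J)),Taxon W) (rooted by Outgroup) and count the minimum state changes it requires (Fitch parsimony):
dermal ossicles: 2; chelicerae fused: 2; pollen tricolpate: 3; cranial crest: 3.
Total tree length = 10.

10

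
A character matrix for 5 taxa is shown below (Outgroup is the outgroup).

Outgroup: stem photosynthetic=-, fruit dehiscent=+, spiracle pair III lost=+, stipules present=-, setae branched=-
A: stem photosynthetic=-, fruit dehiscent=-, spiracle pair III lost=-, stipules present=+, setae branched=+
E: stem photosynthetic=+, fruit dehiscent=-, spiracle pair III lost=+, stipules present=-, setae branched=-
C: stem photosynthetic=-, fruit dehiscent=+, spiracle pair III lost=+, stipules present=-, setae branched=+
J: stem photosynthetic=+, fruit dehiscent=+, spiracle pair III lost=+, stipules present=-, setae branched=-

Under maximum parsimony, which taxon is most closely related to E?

J

Character polarity is set by the outgroup: the derived state is whichever differs from the outgroup's state, so for fruit dehiscent, spiracle pair III lost the derived state is '-', and for the remaining characters it is '+'.
Only E and J show the derived state '+' for stem photosynthetic, supporting them as a clade.
fruit dehiscent (state '-') occurs in A and E but conflicts with the nesting implied by the other characters — most parsimoniously interpreted as homoplasy.
spiracle pair III lost (derived state '-') is unique to A (autapomorphy; uninformative for grouping).
stipules present (derived state '+') is unique to A (autapomorphy; uninformative for grouping).
setae branched (derived state '+') is shared by A and C — a synapomorphy uniting that clade.
Most parsimonious ingroup topology: ((A,C),(E,J)).
E and J form a cherry on this tree, so they are sister taxa.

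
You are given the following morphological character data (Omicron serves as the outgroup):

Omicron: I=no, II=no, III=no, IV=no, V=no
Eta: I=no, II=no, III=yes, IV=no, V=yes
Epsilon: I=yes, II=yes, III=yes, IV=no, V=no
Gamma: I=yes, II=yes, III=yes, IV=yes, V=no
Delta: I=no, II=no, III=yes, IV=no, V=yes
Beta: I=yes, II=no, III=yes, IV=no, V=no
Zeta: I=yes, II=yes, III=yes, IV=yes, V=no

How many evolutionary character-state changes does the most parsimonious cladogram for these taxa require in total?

The outgroup has state 'no' for every character, so 'yes' is the derived state throughout.
I: derived state 'yes' in Beta, Epsilon, Gamma, and Zeta only — synapomorphy for {Beta, Epsilon, Gamma, Zeta}.
II: derived state 'yes' in Epsilon, Gamma, and Zeta only — synapomorphy for {Epsilon, Gamma, Zeta}.
All ingroup taxa share the derived state 'yes' for III; it defines the ingroup but does not resolve relationships within it.
IV: derived state 'yes' in Gamma and Zeta only — synapomorphy for {Gamma, Zeta}.
V: derived state 'yes' in Delta and Eta only — synapomorphy for {Delta, Eta}.
Most parsimonious ingroup topology: ((Eta,Delta),((Epsilon,(Gamma,Zeta)),Beta)).
Changes per character on this tree: I: 1; II: 1; III: 1; IV: 1; V: 1.
Total = 5.

5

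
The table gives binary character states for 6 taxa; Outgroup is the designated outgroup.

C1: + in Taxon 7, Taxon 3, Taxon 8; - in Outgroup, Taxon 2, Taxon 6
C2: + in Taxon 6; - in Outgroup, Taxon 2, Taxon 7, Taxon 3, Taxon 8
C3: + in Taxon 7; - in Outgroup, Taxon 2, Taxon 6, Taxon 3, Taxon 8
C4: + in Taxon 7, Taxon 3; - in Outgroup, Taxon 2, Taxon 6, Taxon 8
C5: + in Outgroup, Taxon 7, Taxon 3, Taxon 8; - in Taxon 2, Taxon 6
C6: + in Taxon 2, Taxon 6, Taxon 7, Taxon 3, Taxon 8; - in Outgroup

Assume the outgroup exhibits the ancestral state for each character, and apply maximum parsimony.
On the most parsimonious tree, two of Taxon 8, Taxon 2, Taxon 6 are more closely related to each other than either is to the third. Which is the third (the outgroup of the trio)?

Character polarity is set by the outgroup: the derived state is whichever differs from the outgroup's state, so for C5 the derived state is '-', and for the remaining characters it is '+'.
C1 (derived state '+') is shared by Taxon 3, Taxon 7, and Taxon 8 — a synapomorphy uniting that clade.
C2: derived state '+' in Taxon 6 only — an autapomorphy, so it tells us nothing about relationships among taxa.
C3: derived state '+' in Taxon 7 only — an autapomorphy, so it tells us nothing about relationships among taxa.
C4 (derived state '+') is shared by Taxon 3 and Taxon 7 — a synapomorphy uniting that clade.
C5 (derived state '-') is shared by Taxon 2 and Taxon 6 — a synapomorphy uniting that clade.
All ingroup taxa share the derived state '+' for C6; it defines the ingroup but does not resolve relationships within it.
Most parsimonious ingroup topology: ((Taxon 2,Taxon 6),((Taxon 7,Taxon 3),Taxon 8)).
Taxon 6 and Taxon 2 share a more recent common ancestor with each other than either does with Taxon 8, so Taxon 8 is the least closely related of the three.

Taxon 8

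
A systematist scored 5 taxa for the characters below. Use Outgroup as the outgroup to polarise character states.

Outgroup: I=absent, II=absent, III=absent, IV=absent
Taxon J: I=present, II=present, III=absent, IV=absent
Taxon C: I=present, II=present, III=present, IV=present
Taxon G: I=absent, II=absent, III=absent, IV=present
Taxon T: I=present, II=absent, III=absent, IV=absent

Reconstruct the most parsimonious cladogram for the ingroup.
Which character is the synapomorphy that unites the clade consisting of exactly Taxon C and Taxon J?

The outgroup has state 'absent' for every character, so 'present' is the derived state throughout.
I: derived state 'present' in Taxon C, Taxon J, and Taxon T only — synapomorphy for {Taxon C, Taxon J, Taxon T}.
Only Taxon C and Taxon J show the derived state 'present' for II, supporting them as a clade.
III: derived state 'present' in Taxon C only — an autapomorphy, so it tells us nothing about relationships among taxa.
IV groups Taxon C and Taxon G, which is incompatible with the clades supported by the remaining characters; treating it as convergent (homoplasy) costs fewer steps than any alternative tree.
Most parsimonious ingroup topology: (((Taxon J,Taxon C),Taxon T),Taxon G).
The clade {Taxon C, Taxon J} is supported by II: its derived state 'present' occurs in exactly those taxa and in no other taxon (including the outgroup).

II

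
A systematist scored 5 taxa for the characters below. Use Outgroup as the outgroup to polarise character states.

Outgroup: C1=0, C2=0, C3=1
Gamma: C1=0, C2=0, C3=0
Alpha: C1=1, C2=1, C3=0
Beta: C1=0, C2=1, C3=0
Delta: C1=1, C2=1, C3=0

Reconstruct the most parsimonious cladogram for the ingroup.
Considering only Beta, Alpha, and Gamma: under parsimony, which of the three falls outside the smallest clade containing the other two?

Character polarity is set by the outgroup: the derived state is whichever differs from the outgroup's state, so for C3 the derived state is '0', and for the remaining characters it is '1'.
Only Alpha and Delta show the derived state '1' for C1, supporting them as a clade.
C2 (derived state '1') is shared by Alpha, Beta, and Delta — a synapomorphy uniting that clade.
C3 (derived state '0') is shared by all ingroup taxa — unites the whole ingroup.
Most parsimonious ingroup topology: (Gamma,((Alpha,Delta),Beta)).
Beta and Alpha share a more recent common ancestor with each other than either does with Gamma, so Gamma is the least closely related of the three.

Gamma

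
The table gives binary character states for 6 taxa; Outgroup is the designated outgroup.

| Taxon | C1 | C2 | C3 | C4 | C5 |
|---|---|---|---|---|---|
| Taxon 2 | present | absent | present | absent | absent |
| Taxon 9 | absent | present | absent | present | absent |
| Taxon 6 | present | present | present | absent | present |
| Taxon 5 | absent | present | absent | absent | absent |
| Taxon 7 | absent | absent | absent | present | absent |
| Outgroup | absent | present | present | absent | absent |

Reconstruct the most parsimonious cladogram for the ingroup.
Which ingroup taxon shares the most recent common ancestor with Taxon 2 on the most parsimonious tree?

Taxon 6

Character polarity is set by the outgroup: the derived state is whichever differs from the outgroup's state, so for C2, C3 the derived state is 'absent', and for the remaining characters it is 'present'.
C1: derived state 'present' in Taxon 2 and Taxon 6 only — synapomorphy for {Taxon 2, Taxon 6}.
C2 groups Taxon 2 and Taxon 7, which is incompatible with the clades supported by the remaining characters; treating it as convergent (homoplasy) costs fewer steps than any alternative tree.
C3 (derived state 'absent') is shared by Taxon 5, Taxon 7, and Taxon 9 — a synapomorphy uniting that clade.
Only Taxon 7 and Taxon 9 show the derived state 'present' for C4, supporting them as a clade.
C5: derived state 'present' in Taxon 6 only — an autapomorphy, so it tells us nothing about relationships among taxa.
Most parsimonious ingroup topology: (((Taxon 9,Taxon 7),Taxon 5),(Taxon 2,Taxon 6)).
Taxon 2 and Taxon 6 form a cherry on this tree, so they are sister taxa.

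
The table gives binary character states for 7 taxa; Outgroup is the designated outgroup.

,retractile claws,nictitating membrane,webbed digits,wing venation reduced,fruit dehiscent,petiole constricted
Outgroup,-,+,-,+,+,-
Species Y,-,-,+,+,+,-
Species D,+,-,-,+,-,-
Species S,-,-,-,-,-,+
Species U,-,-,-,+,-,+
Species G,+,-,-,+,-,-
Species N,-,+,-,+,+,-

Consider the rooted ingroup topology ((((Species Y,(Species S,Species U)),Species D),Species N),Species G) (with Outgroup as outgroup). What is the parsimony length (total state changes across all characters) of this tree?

Map each character onto ((((Species Y,(Species S,Species U)),Species D),Species N),Species G) (rooted by Outgroup) and count the minimum state changes it requires (Fitch parsimony):
retractile claws: 2; nictitating membrane: 2; webbed digits: 1; wing venation reduced: 1; fruit dehiscent: 3; petiole constricted: 1.
Total tree length = 10.

10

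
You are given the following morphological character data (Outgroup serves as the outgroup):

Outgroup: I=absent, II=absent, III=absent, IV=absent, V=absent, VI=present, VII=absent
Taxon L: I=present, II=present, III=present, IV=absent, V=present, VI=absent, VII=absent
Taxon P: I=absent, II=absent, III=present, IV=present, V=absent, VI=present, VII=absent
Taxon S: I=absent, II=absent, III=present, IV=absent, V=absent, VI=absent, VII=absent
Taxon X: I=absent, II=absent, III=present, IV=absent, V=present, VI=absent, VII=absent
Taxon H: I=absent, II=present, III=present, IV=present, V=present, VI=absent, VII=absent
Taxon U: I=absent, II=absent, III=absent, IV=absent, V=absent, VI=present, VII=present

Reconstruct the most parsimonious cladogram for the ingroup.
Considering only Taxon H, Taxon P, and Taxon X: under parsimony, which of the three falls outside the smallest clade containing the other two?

Taxon P

Character polarity is set by the outgroup: the derived state is whichever differs from the outgroup's state, so for VI the derived state is 'absent', and for the remaining characters it is 'present'.
I (derived state 'present') is unique to Taxon L (autapomorphy; uninformative for grouping).
II: derived state 'present' in Taxon H and Taxon L only — synapomorphy for {Taxon H, Taxon L}.
III (derived state 'present') is shared by Taxon H, Taxon L, Taxon P, Taxon S, and Taxon X — a synapomorphy uniting that clade.
IV groups Taxon H and Taxon P, which is incompatible with the clades supported by the remaining characters; treating it as convergent (homoplasy) costs fewer steps than any alternative tree.
V: derived state 'present' in Taxon H, Taxon L, and Taxon X only — synapomorphy for {Taxon H, Taxon L, Taxon X}.
VI: derived state 'absent' in Taxon H, Taxon L, Taxon S, and Taxon X only — synapomorphy for {Taxon H, Taxon L, Taxon S, Taxon X}.
VII (derived state 'present') is unique to Taxon U (autapomorphy; uninformative for grouping).
Most parsimonious ingroup topology: (((((Taxon L,Taxon H),Taxon X),Taxon S),Taxon P),Taxon U).
Taxon X and Taxon H share a more recent common ancestor with each other than either does with Taxon P, so Taxon P is the least closely related of the three.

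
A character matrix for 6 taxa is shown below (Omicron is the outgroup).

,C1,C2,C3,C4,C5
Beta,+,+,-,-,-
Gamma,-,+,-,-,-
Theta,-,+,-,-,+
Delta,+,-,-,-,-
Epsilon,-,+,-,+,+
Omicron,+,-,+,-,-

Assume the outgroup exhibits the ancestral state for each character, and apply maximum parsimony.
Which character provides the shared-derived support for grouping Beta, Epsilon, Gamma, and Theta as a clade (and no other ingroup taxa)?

Character polarity is set by the outgroup: the derived state is whichever differs from the outgroup's state, so for C1, C3 the derived state is '-', and for the remaining characters it is '+'.
C1: derived state '-' in Epsilon, Gamma, and Theta only — synapomorphy for {Epsilon, Gamma, Theta}.
Only Beta, Epsilon, Gamma, and Theta show the derived state '+' for C2, supporting them as a clade.
C3 (derived state '-') is shared by all ingroup taxa — unites the whole ingroup.
C4: derived state '+' in Epsilon only — an autapomorphy, so it tells us nothing about relationships among taxa.
C5: derived state '+' in Epsilon and Theta only — synapomorphy for {Epsilon, Theta}.
Most parsimonious ingroup topology: ((Beta,((Epsilon,Theta),Gamma)),Delta).
The clade {Beta, Epsilon, Gamma, Theta} is supported by C2: its derived state '+' occurs in exactly those taxa and in no other taxon (including the outgroup).

C2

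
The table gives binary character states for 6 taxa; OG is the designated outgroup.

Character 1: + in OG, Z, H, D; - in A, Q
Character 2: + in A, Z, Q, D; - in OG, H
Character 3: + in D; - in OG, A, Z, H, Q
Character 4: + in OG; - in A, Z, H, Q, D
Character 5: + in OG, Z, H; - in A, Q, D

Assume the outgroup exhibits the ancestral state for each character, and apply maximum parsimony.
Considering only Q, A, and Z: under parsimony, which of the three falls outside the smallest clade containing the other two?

Z

Character polarity is set by the outgroup: the derived state is whichever differs from the outgroup's state, so for Character 1, Character 4, Character 5 the derived state is '-', and for the remaining characters it is '+'.
Character 1: derived state '-' in A and Q only — synapomorphy for {A, Q}.
Only A, D, Q, and Z show the derived state '+' for Character 2, supporting them as a clade.
Character 3 (derived state '+') is unique to D (autapomorphy; uninformative for grouping).
All ingroup taxa share the derived state '-' for Character 4; it defines the ingroup but does not resolve relationships within it.
Character 5: derived state '-' in A, D, and Q only — synapomorphy for {A, D, Q}.
Most parsimonious ingroup topology: ((Z,((A,Q),D)),H).
A and Q share a more recent common ancestor with each other than either does with Z, so Z is the least closely related of the three.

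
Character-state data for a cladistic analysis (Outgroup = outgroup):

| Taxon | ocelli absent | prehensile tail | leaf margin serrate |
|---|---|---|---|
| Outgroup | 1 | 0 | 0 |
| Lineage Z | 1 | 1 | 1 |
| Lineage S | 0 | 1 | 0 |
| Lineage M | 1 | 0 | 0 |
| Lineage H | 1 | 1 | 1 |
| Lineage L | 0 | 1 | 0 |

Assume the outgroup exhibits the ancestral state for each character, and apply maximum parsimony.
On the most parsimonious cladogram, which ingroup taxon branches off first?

Lineage M

Character polarity is set by the outgroup: the derived state is whichever differs from the outgroup's state, so for ocelli absent the derived state is '0', and for the remaining characters it is '1'.
Only Lineage L and Lineage S show the derived state '0' for ocelli absent, supporting them as a clade.
prehensile tail (derived state '1') is shared by Lineage H, Lineage L, Lineage S, and Lineage Z — a synapomorphy uniting that clade.
leaf margin serrate (derived state '1') is shared by Lineage H and Lineage Z — a synapomorphy uniting that clade.
Most parsimonious ingroup topology: (((Lineage Z,Lineage H),(Lineage S,Lineage L)),Lineage M).
Lineage M is sister to the clade containing all other ingroup taxa, so it is the earliest-diverging (most basal) ingroup lineage.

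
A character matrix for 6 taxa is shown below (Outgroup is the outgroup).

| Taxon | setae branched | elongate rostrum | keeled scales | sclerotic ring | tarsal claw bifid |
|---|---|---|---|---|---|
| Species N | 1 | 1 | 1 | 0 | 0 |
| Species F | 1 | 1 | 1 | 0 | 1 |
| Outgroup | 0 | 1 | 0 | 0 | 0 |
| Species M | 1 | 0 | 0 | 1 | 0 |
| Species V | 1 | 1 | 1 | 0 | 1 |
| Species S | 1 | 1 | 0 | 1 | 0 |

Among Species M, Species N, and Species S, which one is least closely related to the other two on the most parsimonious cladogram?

Character polarity is set by the outgroup: the derived state is whichever differs from the outgroup's state, so for elongate rostrum the derived state is '0', and for the remaining characters it is '1'.
setae branched (derived state '1') is shared by all ingroup taxa — unites the whole ingroup.
elongate rostrum: derived state '0' in Species M only — an autapomorphy, so it tells us nothing about relationships among taxa.
keeled scales: derived state '1' in Species F, Species N, and Species V only — synapomorphy for {Species F, Species N, Species V}.
sclerotic ring: derived state '1' in Species M and Species S only — synapomorphy for {Species M, Species S}.
tarsal claw bifid (derived state '1') is shared by Species F and Species V — a synapomorphy uniting that clade.
Most parsimonious ingroup topology: (((Species V,Species F),Species N),(Species S,Species M)).
Species M and Species S share a more recent common ancestor with each other than either does with Species N, so Species N is the least closely related of the three.

Species N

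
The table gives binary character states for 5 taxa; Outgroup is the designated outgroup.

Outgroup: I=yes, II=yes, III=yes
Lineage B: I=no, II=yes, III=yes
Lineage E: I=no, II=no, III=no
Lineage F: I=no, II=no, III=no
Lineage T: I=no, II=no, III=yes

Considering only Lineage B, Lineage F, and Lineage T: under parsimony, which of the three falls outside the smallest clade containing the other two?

The outgroup has state 'yes' for every character, so 'no' is the derived state throughout.
I (derived state 'no') is shared by all ingroup taxa — unites the whole ingroup.
Only Lineage E, Lineage F, and Lineage T show the derived state 'no' for II, supporting them as a clade.
III: derived state 'no' in Lineage E and Lineage F only — synapomorphy for {Lineage E, Lineage F}.
Most parsimonious ingroup topology: (Lineage B,((Lineage E,Lineage F),Lineage T)).
Lineage F and Lineage T share a more recent common ancestor with each other than either does with Lineage B, so Lineage B is the least closely related of the three.

Lineage B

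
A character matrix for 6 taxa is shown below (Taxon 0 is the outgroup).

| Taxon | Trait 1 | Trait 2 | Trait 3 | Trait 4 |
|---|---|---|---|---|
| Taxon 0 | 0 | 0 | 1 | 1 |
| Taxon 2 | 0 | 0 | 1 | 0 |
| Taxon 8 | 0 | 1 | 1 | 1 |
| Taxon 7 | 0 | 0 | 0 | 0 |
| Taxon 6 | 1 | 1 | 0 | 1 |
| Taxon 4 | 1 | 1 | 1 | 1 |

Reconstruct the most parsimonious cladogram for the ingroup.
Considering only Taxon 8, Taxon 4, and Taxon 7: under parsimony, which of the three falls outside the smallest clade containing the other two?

Taxon 7

Character polarity is set by the outgroup: the derived state is whichever differs from the outgroup's state, so for Trait 3, Trait 4 the derived state is '0', and for the remaining characters it is '1'.
Trait 1 (derived state '1') is shared by Taxon 4 and Taxon 6 — a synapomorphy uniting that clade.
Trait 2: derived state '1' in Taxon 4, Taxon 6, and Taxon 8 only — synapomorphy for {Taxon 4, Taxon 6, Taxon 8}.
Trait 3 groups Taxon 6 and Taxon 7, which is incompatible with the clades supported by the remaining characters; treating it as convergent (homoplasy) costs fewer steps than any alternative tree.
Trait 4: derived state '0' in Taxon 2 and Taxon 7 only — synapomorphy for {Taxon 2, Taxon 7}.
Most parsimonious ingroup topology: ((Taxon 2,Taxon 7),(Taxon 8,(Taxon 6,Taxon 4))).
Taxon 8 and Taxon 4 share a more recent common ancestor with each other than either does with Taxon 7, so Taxon 7 is the least closely related of the three.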